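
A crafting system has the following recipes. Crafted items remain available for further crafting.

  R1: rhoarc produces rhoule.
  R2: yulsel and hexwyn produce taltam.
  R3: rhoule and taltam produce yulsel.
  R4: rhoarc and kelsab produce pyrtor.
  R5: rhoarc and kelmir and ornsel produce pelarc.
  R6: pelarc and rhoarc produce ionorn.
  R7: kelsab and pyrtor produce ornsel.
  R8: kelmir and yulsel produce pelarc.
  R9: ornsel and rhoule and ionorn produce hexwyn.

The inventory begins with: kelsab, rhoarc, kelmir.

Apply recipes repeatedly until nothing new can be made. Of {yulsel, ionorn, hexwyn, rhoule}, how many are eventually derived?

3

rhoarc → rhoule (R1).
rhoarc and kelsab → pyrtor (R4).
kelsab and pyrtor → ornsel (R7).
Using R5, rhoarc, kelmir, and ornsel make pelarc.
pelarc and rhoarc → ionorn (R6).
ornsel and rhoule and ionorn → hexwyn (R9).
yulsel would need rhoule and taltam (R3), but taltam is never obtained.
ionorn: reached.
hexwyn: reached.
rhoule: reached.
Reached: ionorn, hexwyn, and rhoule — 3 of the 4.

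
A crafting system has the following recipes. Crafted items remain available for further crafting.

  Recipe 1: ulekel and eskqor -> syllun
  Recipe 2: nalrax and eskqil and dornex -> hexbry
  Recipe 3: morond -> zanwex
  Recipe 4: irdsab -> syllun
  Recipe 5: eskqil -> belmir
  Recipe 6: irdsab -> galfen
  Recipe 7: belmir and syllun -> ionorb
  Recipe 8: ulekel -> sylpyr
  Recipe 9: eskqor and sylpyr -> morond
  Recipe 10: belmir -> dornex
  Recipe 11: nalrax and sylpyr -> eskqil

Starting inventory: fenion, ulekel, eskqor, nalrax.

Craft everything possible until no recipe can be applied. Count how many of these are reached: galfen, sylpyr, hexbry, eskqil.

ulekel -> sylpyr (Recipe 8).
nalrax and sylpyr -> eskqil (Recipe 11).
Using Recipe 5, eskqil makes belmir.
Using Recipe 10, belmir makes dornex.
nalrax and eskqil and dornex -> hexbry (Recipe 2).
galfen would need irdsab (Recipe 6), but irdsab is never obtained.
sylpyr: reached.
hexbry: reached.
eskqil: reached.
Reached: sylpyr, hexbry, and eskqil — 3 of the 4.

3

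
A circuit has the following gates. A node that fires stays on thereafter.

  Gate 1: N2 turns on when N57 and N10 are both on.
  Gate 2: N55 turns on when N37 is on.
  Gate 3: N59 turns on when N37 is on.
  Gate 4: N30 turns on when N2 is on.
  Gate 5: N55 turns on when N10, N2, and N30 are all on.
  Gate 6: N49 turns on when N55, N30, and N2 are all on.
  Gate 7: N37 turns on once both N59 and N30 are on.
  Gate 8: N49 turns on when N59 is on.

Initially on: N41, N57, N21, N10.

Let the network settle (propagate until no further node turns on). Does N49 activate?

Yes

N57 and N10 are on, so N2 turns on (Gate 1).
N2 is on, so N30 turns on (Gate 4).
Gate 5: N10, N2, and N30 on → N55 on.
Gate 6: N55, N30, and N2 on → N49 on.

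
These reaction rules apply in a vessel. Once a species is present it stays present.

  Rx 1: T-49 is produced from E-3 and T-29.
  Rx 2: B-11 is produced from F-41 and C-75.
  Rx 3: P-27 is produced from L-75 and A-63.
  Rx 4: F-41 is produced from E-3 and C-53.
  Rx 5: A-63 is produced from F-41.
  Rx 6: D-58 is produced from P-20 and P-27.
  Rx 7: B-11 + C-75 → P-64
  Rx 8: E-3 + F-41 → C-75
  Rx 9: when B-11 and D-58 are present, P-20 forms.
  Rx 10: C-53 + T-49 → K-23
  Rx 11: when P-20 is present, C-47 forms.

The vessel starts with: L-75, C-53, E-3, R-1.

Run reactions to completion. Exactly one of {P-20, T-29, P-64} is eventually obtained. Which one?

E-3 and C-53 present → F-41 forms (Rx 4).
E-3 and F-41 present → C-75 forms (Rx 8).
F-41 and C-75 present → B-11 forms (Rx 2).
B-11 and C-75 present → P-64 forms (Rx 7).
No rule produces T-29, and it is not given. P-20 would need B-11 and D-58 (Rx 9), but D-58 never forms.

P-64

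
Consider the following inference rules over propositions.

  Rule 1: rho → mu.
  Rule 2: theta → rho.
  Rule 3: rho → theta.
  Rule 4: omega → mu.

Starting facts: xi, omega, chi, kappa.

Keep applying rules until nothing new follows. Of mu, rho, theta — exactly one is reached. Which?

mu

omega holds, so mu follows (Rule 4).
theta would need rho (Rule 3), but rho is never established. rho would need theta (Rule 2), but theta is never established.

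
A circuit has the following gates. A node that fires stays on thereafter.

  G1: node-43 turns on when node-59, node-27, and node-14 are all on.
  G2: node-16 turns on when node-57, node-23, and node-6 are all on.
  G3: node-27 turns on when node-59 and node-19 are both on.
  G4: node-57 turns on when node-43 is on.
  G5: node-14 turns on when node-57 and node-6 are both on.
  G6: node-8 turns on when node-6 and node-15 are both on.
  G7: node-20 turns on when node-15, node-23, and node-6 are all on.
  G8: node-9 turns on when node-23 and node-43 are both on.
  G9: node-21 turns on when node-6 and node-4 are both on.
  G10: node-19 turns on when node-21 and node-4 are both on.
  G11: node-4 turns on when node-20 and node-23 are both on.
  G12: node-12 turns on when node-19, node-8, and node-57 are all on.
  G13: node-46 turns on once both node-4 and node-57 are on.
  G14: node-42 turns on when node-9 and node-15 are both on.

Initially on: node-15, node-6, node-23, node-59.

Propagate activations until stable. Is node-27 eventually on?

node-15, node-23, and node-6 are on, so node-20 turns on (G7).
G11: node-20 and node-23 on → node-4 on.
G9: node-6 and node-4 on → node-21 on.
G10: node-21 and node-4 on → node-19 on.
node-59 and node-19 are on, so node-27 turns on (G3).

Yes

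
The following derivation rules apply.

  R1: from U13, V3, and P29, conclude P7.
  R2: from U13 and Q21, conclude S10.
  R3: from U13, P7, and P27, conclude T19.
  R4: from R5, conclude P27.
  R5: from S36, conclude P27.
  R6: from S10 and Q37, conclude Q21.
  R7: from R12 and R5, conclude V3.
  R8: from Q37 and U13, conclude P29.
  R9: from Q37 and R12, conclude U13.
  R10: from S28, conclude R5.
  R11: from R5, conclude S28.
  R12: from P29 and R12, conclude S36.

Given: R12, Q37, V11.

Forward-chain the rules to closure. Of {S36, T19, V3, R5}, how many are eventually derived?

1

From Q37 and R12, R9 gives U13.
From Q37 and U13, R8 gives P29.
P29 and R12 hold, so S36 follows (R12).
S36: reached.
T19 would need U13, P7, and P27 (R3), but P7 is never established.
V3 would need R12 and R5 (R7), but R5 is never established.
R5 would need S28 (R10), but S28 is never established.
Reached: S36 — 1 of the 4.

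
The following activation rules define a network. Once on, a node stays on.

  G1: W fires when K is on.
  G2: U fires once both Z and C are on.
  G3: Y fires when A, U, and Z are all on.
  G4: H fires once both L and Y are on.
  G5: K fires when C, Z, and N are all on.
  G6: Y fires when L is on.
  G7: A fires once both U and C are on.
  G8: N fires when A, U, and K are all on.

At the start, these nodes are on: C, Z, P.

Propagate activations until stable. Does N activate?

No

N would need A, U, and K (G8), but K never turns on.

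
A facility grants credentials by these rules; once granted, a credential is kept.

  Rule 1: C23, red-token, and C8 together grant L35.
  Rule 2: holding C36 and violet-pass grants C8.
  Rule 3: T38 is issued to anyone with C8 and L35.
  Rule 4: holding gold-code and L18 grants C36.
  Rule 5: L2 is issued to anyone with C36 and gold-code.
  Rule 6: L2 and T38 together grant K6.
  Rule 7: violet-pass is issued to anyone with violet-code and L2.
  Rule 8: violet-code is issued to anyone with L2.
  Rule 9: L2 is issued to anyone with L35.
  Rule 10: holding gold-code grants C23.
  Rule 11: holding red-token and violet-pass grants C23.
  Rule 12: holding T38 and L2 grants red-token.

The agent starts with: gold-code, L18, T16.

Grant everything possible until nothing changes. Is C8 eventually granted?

Holding gold-code and L18 grants C36 (Rule 4).
Holding C36 and gold-code grants L2 (Rule 5).
Holding L2 grants violet-code (Rule 8).
Holding violet-code and L2 grants violet-pass (Rule 7).
Holding C36 and violet-pass grants C8 (Rule 2).

Yes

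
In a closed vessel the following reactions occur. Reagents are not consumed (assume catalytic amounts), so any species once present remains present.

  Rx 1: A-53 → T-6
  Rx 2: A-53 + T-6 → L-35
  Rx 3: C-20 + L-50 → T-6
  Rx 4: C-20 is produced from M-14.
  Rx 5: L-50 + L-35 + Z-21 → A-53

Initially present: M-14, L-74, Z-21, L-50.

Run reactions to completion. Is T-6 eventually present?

Yes

M-14 present → C-20 forms (Rx 4).
C-20 and L-50 present → T-6 forms (Rx 3).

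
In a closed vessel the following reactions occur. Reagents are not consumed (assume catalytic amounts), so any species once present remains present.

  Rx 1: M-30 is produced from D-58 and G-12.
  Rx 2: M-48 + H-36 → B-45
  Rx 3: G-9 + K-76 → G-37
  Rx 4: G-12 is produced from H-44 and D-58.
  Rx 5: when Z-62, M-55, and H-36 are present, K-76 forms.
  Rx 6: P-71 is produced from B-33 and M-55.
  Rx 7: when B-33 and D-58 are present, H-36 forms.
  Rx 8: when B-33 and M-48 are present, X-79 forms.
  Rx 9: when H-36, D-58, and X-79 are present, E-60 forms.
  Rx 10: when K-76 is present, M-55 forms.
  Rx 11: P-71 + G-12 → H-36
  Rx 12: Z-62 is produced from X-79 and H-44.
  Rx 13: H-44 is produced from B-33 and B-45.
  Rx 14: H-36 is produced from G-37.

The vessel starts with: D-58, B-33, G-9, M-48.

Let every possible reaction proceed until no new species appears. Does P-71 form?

P-71 would need B-33 and M-55 (Rx 6), but M-55 never forms.

No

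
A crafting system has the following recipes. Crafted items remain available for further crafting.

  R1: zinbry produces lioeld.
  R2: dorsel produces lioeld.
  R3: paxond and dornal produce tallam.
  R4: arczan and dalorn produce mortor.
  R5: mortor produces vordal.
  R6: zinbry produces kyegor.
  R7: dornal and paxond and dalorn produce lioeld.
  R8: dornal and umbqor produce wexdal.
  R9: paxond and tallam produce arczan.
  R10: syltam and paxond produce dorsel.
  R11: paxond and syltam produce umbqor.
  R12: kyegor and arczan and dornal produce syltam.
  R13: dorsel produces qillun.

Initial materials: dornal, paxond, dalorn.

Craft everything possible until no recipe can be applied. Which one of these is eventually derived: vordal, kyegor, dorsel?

paxond and dornal → tallam (R3).
paxond and tallam → arczan (R9).
arczan and dalorn → mortor (R4).
Using R5, mortor makes vordal.
dorsel would need syltam and paxond (R10), but syltam is never obtained. kyegor would need zinbry (R6), but zinbry is never obtained.

vordal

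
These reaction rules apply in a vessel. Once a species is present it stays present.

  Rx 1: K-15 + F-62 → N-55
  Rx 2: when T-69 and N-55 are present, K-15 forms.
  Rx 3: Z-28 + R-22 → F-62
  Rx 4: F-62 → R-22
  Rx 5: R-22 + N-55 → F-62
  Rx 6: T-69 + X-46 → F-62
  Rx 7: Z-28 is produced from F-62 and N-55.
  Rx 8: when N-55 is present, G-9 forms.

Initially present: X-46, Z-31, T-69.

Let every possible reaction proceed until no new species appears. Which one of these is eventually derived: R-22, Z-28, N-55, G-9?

R-22

T-69 and X-46 present → F-62 forms (Rx 6).
F-62 present → R-22 forms (Rx 4).
Z-28 would need F-62 and N-55 (Rx 7), but N-55 never forms. G-9 would need N-55 (Rx 8), but N-55 never forms. N-55 would need K-15 and F-62 (Rx 1), but K-15 never forms.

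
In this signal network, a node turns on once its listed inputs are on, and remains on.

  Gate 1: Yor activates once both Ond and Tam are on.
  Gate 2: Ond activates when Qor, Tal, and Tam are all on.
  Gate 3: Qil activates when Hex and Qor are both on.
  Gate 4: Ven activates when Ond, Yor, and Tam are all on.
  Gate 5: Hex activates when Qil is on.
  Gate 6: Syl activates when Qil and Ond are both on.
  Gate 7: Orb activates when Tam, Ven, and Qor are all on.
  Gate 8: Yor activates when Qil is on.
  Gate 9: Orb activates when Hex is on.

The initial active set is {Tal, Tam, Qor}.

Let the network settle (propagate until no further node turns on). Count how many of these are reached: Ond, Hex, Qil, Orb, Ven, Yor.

4

Qor, Tal, and Tam are on, so Ond activates (Gate 2).
Gate 1: Ond and Tam on → Yor on.
Gate 4: Ond, Yor, and Tam on → Ven on.
Gate 7: Tam, Ven, and Qor on → Orb on.
Ond: reached.
Hex would need Qil (Gate 5), but Qil never turns on.
Qil would need Hex and Qor (Gate 3), but Hex never turns on.
Orb: reached.
Ven: reached.
Yor: reached.
Reached: Ond, Orb, Ven, and Yor — 4 of the 6.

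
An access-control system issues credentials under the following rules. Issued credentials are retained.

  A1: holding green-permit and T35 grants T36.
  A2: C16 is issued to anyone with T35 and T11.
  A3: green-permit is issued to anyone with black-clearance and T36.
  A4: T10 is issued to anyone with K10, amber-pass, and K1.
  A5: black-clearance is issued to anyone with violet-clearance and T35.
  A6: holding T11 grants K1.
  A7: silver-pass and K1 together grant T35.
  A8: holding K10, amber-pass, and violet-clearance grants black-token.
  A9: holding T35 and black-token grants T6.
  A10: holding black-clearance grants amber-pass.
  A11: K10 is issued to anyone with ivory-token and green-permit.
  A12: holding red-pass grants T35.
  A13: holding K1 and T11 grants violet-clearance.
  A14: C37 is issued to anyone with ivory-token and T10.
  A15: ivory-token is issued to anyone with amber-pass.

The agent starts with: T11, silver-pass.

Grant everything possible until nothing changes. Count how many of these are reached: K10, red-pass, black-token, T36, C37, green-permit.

0

K10 would need ivory-token and green-permit (A11), but green-permit is never granted.
No rule produces red-pass, and it is not given.
black-token would need K10, amber-pass, and violet-clearance (A8), but K10 is never granted.
T36 would need green-permit and T35 (A1), but green-permit is never granted.
C37 would need ivory-token and T10 (A14), but T10 is never granted.
green-permit would need black-clearance and T36 (A3), but T36 is never granted.
None of the 6 are reached.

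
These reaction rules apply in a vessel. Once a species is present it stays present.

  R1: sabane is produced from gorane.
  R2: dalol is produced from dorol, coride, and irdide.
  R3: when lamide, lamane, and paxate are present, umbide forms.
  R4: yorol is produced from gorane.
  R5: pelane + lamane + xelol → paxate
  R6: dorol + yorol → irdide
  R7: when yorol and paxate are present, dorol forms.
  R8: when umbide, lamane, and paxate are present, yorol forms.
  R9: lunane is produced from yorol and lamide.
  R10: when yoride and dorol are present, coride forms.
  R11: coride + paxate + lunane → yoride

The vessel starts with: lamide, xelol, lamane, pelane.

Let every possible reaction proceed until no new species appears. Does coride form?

coride would need yoride and dorol (R10), but yoride never forms.

No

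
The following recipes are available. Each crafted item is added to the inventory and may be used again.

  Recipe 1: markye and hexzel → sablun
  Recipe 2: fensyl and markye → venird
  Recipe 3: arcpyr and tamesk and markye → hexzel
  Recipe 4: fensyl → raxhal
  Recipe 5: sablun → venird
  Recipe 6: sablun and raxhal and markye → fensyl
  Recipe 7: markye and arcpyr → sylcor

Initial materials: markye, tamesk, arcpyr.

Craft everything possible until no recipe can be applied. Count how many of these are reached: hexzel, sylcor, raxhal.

2

Using Recipe 3, arcpyr, tamesk, and markye make hexzel.
Using Recipe 7, markye and arcpyr make sylcor.
hexzel: reached.
sylcor: reached.
raxhal would need fensyl (Recipe 4), but fensyl is never obtained.
Reached: hexzel and sylcor — 2 of the 3.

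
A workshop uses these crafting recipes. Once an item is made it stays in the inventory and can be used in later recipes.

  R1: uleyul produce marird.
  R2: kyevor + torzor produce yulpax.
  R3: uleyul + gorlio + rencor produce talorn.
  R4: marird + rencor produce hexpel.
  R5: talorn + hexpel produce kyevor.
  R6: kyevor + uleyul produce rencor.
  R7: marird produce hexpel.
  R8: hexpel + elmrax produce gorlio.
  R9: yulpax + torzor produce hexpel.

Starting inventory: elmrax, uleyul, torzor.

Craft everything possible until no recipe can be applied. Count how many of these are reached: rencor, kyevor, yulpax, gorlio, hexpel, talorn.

2

Using R1, uleyul makes marird.
marird → hexpel (R7).
Using R8, hexpel and elmrax make gorlio.
rencor would need kyevor and uleyul (R6), but kyevor is never obtained.
kyevor would need talorn and hexpel (R5), but talorn is never obtained.
yulpax would need kyevor and torzor (R2), but kyevor is never obtained.
gorlio: reached.
hexpel: reached.
talorn would need uleyul, gorlio, and rencor (R3), but rencor is never obtained.
Reached: gorlio and hexpel — 2 of the 6.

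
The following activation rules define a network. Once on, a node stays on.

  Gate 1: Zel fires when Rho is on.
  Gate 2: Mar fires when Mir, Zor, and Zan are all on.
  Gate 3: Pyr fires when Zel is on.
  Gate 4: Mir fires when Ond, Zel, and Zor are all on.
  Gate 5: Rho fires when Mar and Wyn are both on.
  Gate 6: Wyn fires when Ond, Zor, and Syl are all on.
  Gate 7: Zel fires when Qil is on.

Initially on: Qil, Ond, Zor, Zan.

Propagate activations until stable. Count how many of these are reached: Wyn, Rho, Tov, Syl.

Wyn would need Ond, Zor, and Syl (Gate 6), but Syl never turns on.
Rho would need Mar and Wyn (Gate 5), but Wyn never turns on.
No rule produces Tov, and it is not given.
No rule produces Syl, and it is not given.
None of the 4 are reached.

0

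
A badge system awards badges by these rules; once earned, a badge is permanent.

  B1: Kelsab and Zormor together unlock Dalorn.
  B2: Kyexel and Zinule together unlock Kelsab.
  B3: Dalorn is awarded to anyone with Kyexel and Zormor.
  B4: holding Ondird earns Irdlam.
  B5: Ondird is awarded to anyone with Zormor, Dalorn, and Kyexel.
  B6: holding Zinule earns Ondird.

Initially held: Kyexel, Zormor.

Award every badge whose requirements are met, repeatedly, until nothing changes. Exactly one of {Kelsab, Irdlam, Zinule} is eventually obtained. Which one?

With Kyexel and Zormor, Dalorn is earned (B3).
With Zormor, Dalorn, and Kyexel, Ondird is earned (B5).
With Ondird, Irdlam is earned (B4).
No rule produces Zinule, and it is not given. Kelsab would need Kyexel and Zinule (B2), but Zinule is never earned.

Irdlam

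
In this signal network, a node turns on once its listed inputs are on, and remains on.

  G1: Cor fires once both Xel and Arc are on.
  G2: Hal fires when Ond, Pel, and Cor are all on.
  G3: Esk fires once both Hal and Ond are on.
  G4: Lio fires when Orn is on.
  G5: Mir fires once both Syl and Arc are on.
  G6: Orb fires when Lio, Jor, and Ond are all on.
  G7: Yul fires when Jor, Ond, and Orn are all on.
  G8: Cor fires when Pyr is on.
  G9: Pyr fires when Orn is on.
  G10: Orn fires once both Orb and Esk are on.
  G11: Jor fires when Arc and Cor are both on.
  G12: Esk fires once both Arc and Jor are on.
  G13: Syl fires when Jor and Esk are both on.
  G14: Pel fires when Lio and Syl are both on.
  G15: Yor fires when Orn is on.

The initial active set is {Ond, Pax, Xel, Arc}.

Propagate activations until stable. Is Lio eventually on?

Lio would need Orn (G4), but Orn never turns on.

No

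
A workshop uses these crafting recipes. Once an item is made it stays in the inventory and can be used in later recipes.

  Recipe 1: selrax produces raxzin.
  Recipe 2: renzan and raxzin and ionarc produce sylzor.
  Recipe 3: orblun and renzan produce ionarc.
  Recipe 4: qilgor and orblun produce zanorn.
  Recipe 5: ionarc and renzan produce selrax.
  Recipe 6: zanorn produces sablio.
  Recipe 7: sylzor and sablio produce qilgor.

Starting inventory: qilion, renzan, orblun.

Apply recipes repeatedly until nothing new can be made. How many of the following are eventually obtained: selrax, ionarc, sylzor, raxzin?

orblun and renzan → ionarc (Recipe 3).
ionarc and renzan → selrax (Recipe 5).
Using Recipe 1, selrax makes raxzin.
Using Recipe 2, renzan, raxzin, and ionarc make sylzor.
selrax: reached.
ionarc: reached.
sylzor: reached.
raxzin: reached.
All 4 are reached.

4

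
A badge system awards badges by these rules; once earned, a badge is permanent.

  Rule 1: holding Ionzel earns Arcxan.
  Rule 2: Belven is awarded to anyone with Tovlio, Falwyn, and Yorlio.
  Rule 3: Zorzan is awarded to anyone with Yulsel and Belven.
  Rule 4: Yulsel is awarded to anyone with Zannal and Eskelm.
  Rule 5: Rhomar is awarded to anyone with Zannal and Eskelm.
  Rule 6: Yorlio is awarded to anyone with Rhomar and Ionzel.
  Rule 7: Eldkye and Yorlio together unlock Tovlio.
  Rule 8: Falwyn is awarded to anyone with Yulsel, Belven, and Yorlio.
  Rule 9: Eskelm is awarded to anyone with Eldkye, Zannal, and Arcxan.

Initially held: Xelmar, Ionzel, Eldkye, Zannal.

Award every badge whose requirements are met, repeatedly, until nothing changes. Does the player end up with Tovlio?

Yes

With Ionzel, Arcxan is earned (Rule 1).
With Eldkye, Zannal, and Arcxan, Eskelm is earned (Rule 9).
With Zannal and Eskelm, Rhomar is earned (Rule 5).
With Rhomar and Ionzel, Yorlio is earned (Rule 6).
With Eldkye and Yorlio, Tovlio is earned (Rule 7).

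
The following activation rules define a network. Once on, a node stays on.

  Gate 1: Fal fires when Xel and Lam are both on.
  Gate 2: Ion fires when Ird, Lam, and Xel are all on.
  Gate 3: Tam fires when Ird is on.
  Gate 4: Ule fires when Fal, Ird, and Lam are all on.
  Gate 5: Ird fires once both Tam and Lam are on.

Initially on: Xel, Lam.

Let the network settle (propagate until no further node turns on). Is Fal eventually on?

Gate 1: Xel and Lam on → Fal on.

Yes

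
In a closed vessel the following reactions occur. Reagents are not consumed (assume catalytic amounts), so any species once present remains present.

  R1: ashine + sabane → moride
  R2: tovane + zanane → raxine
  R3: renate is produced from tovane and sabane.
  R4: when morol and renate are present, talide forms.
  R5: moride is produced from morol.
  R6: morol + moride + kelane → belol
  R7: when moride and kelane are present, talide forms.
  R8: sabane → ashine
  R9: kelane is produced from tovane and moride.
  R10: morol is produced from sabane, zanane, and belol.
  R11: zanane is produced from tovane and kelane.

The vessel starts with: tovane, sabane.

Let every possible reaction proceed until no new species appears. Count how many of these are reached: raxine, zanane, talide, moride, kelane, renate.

sabane present → ashine forms (R8).
tovane and sabane present → renate forms (R3).
ashine and sabane present → moride forms (R1).
tovane and moride present → kelane forms (R9).
moride and kelane present → talide forms (R7).
tovane and kelane present → zanane forms (R11).
tovane and zanane present → raxine forms (R2).
raxine: reached.
zanane: reached.
talide: reached.
moride: reached.
kelane: reached.
renate: reached.
All 6 are reached.

6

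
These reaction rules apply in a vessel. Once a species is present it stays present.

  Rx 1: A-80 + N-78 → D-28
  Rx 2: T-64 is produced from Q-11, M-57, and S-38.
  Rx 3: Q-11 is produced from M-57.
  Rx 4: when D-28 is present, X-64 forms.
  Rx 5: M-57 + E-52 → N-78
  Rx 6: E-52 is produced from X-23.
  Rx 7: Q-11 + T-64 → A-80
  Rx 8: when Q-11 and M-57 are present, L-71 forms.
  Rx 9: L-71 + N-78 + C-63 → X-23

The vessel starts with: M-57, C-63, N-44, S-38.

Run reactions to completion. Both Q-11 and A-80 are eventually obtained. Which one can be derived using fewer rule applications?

Q-11: M-57 present → Q-11 forms (Rx 3). [1 rule application]
A-80: M-57 present → Q-11 forms (Rx 3). Q-11, M-57, and S-38 present → T-64 forms (Rx 2). Q-11 and T-64 present → A-80 forms (Rx 7). [3 rule applications]
Q-11 needs fewer.

Q-11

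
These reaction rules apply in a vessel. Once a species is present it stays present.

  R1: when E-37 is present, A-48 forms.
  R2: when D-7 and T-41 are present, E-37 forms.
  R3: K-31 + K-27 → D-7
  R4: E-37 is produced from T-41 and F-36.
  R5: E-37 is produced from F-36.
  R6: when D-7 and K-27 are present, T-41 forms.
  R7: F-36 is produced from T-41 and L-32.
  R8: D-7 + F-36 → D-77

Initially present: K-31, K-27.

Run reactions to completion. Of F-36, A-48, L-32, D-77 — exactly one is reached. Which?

A-48

K-31 and K-27 present → D-7 forms (R3).
D-7 and K-27 present → T-41 forms (R6).
D-7 and T-41 present → E-37 forms (R2).
E-37 present → A-48 forms (R1).
No rule produces L-32, and it is not given. F-36 would need T-41 and L-32 (R7), but L-32 never forms. D-77 would need D-7 and F-36 (R8), but F-36 never forms.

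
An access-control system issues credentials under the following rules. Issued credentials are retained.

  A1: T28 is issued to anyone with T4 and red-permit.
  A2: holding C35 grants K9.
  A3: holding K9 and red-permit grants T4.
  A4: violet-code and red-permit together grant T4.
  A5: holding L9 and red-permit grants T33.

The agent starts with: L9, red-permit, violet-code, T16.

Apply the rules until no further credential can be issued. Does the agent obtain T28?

Yes

Holding violet-code and red-permit grants T4 (A4).
Holding T4 and red-permit grants T28 (A1).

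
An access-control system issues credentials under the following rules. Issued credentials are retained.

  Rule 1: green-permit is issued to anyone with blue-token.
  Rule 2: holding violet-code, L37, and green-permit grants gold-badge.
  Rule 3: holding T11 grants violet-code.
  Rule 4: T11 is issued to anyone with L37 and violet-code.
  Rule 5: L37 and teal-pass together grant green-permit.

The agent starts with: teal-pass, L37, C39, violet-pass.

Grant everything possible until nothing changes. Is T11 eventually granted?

No

T11 would need L37 and violet-code (Rule 4), but violet-code is never granted.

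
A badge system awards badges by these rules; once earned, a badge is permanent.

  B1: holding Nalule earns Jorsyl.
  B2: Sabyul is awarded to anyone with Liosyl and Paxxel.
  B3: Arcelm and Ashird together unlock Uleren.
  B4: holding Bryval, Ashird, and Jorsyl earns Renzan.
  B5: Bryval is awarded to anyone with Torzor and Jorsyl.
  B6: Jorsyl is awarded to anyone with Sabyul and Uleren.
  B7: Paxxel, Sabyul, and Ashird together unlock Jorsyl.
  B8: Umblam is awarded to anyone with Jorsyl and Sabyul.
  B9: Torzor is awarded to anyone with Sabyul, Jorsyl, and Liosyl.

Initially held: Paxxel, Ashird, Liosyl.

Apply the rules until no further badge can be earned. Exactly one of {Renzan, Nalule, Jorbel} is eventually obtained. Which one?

With Liosyl and Paxxel, Sabyul is earned (B2).
With Paxxel, Sabyul, and Ashird, Jorsyl is earned (B7).
With Sabyul, Jorsyl, and Liosyl, Torzor is earned (B9).
With Torzor and Jorsyl, Bryval is earned (B5).
With Bryval, Ashird, and Jorsyl, Renzan is earned (B4).
No rule produces Nalule, and it is not given. No rule produces Jorbel, and it is not given.

Renzan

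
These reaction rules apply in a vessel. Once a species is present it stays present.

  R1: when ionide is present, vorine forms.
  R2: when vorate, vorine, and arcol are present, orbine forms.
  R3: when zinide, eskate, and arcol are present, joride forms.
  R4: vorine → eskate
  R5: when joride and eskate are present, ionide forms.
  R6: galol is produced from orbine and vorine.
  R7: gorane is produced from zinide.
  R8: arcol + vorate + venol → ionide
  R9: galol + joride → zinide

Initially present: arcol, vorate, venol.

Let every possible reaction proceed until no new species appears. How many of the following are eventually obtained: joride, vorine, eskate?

2

arcol, vorate, and venol present → ionide forms (R8).
ionide present → vorine forms (R1).
vorine present → eskate forms (R4).
joride would need zinide, eskate, and arcol (R3), but zinide never forms.
vorine: reached.
eskate: reached.
Reached: vorine and eskate — 2 of the 3.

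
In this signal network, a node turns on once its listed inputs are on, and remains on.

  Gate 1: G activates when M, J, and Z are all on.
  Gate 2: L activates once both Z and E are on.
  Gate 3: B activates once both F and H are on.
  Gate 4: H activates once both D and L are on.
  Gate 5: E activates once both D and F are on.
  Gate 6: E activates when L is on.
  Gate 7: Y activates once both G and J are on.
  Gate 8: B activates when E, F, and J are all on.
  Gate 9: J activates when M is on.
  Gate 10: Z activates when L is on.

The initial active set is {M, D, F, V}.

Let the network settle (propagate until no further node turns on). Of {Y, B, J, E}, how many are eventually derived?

3

Gate 5: D and F on → E on.
Gate 9: M on → J on.
Gate 8: E, F, and J on → B on.
Y would need G and J (Gate 7), but G never turns on.
B: reached.
J: reached.
E: reached.
Reached: B, J, and E — 3 of the 4.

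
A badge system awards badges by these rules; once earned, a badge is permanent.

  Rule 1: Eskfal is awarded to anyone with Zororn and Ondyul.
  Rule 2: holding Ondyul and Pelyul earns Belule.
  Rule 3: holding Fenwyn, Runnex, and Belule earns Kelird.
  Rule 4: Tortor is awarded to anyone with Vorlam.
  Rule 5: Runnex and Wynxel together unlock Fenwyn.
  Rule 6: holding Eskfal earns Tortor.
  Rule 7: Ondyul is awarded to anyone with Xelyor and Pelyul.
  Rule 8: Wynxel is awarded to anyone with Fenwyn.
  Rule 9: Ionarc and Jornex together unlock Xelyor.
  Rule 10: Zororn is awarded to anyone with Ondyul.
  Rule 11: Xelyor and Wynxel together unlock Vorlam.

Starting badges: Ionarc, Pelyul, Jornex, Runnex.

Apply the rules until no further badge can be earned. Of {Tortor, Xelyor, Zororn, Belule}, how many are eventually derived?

With Ionarc and Jornex, Xelyor is earned (Rule 9).
With Xelyor and Pelyul, Ondyul is earned (Rule 7).
With Ondyul and Pelyul, Belule is earned (Rule 2).
With Ondyul, Zororn is earned (Rule 10).
With Zororn and Ondyul, Eskfal is earned (Rule 1).
With Eskfal, Tortor is earned (Rule 6).
Tortor: reached.
Xelyor: reached.
Zororn: reached.
Belule: reached.
All 4 are reached.

4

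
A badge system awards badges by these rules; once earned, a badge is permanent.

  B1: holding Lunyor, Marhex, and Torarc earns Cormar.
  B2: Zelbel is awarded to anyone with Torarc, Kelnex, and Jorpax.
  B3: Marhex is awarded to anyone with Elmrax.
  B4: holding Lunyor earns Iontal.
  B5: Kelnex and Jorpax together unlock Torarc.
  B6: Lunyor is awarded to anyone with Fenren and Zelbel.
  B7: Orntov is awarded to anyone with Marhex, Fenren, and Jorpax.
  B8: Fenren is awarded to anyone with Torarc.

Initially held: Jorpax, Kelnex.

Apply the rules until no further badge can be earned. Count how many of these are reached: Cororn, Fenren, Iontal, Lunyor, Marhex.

With Kelnex and Jorpax, Torarc is earned (B5).
With Torarc, Kelnex, and Jorpax, Zelbel is earned (B2).
With Torarc, Fenren is earned (B8).
With Fenren and Zelbel, Lunyor is earned (B6).
With Lunyor, Iontal is earned (B4).
No rule produces Cororn, and it is not given.
Fenren: reached.
Iontal: reached.
Lunyor: reached.
Marhex would need Elmrax (B3), but Elmrax is never earned.
Reached: Fenren, Iontal, and Lunyor — 3 of the 5.

3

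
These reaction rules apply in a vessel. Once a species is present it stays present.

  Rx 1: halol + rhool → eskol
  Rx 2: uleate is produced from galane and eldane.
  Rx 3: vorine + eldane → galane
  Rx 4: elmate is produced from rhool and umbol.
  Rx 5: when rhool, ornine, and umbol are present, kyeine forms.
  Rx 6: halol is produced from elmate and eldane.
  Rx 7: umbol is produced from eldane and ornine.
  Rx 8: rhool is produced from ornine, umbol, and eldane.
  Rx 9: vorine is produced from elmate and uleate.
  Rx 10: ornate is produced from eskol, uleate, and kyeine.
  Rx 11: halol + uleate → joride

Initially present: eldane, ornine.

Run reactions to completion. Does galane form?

galane would need vorine and eldane (Rx 3), but vorine never forms.

No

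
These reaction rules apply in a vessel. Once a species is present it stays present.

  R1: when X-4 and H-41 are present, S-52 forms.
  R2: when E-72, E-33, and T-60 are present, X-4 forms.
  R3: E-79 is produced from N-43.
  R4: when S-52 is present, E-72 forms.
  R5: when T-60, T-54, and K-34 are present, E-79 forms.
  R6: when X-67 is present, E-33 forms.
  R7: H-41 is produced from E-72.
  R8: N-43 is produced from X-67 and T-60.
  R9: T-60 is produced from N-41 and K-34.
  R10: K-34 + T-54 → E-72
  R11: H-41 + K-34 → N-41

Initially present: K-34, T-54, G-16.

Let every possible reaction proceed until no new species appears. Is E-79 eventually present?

Yes

K-34 and T-54 present → E-72 forms (R10).
E-72 present → H-41 forms (R7).
H-41 and K-34 present → N-41 forms (R11).
N-41 and K-34 present → T-60 forms (R9).
T-60, T-54, and K-34 present → E-79 forms (R5).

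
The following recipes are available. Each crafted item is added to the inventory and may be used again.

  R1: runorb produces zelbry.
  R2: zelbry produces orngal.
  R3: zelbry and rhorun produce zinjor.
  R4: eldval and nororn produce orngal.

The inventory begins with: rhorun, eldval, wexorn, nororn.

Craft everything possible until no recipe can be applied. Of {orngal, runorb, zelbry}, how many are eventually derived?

eldval and nororn → orngal (R4).
orngal: reached.
No rule produces runorb, and it is not given.
zelbry would need runorb (R1), but runorb is never obtained.
Reached: orngal — 1 of the 3.

1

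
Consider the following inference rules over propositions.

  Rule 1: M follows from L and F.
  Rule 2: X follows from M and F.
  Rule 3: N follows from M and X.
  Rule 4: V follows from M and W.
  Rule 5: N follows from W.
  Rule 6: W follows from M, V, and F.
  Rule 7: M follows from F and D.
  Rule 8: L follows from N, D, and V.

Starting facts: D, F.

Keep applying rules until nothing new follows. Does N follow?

Yes

F and D hold, so M follows (Rule 7).
M and F hold, so X follows (Rule 2).
M and X hold, so N follows (Rule 3).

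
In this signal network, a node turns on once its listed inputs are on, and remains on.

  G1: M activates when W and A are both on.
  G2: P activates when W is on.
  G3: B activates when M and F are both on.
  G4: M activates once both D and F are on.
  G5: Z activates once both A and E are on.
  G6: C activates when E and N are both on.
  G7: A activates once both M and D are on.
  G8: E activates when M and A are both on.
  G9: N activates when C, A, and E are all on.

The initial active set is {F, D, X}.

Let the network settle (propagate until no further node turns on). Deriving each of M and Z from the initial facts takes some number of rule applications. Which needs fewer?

M: D and F are on, so M activates (G4). [1 rule application]
Z: D and F are on, so M activates (G4). M and D are on, so A activates (G7). G8: M and A on → E on. G5: A and E on → Z on. [4 rule applications]
M needs fewer.

M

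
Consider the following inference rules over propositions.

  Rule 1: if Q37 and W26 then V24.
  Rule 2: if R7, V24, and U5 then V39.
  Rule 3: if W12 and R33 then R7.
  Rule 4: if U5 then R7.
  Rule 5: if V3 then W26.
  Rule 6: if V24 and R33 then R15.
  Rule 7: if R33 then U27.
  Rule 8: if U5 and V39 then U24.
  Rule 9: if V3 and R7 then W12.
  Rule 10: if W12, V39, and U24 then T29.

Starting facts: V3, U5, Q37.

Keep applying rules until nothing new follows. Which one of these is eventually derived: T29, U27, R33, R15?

U5 holds, so R7 follows (Rule 4).
From V3, Rule 5 gives W26.
From V3 and R7, Rule 9 gives W12.
Q37 and W26 hold, so V24 follows (Rule 1).
From R7, V24, and U5, Rule 2 gives V39.
U5 and V39 hold, so U24 follows (Rule 8).
From W12, V39, and U24, Rule 10 gives T29.
U27 would need R33 (Rule 7), but R33 is never established. No rule produces R33, and it is not given. R15 would need V24 and R33 (Rule 6), but R33 is never established.

T29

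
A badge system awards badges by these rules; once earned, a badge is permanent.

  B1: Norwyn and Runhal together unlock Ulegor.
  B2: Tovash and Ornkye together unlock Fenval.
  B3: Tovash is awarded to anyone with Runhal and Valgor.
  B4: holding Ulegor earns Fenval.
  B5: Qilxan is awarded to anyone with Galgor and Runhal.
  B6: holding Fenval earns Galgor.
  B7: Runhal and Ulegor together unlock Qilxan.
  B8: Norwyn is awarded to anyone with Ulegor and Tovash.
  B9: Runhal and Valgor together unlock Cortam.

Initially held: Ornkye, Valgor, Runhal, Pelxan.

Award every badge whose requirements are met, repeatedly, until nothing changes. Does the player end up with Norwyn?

No

Norwyn would need Ulegor and Tovash (B8), but Ulegor is never earned.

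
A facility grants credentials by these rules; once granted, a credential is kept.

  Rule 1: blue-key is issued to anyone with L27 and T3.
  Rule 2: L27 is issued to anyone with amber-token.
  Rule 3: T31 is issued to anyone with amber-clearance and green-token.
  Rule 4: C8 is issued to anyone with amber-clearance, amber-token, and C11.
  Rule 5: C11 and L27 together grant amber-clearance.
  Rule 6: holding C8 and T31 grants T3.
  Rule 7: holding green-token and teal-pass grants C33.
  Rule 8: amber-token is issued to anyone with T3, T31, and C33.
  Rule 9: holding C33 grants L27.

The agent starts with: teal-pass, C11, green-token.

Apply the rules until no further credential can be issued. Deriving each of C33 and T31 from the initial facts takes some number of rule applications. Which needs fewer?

C33

C33: Holding green-token and teal-pass grants C33 (Rule 7). [1 rule application]
T31: Holding green-token and teal-pass grants C33 (Rule 7). Holding C33 grants L27 (Rule 9). Holding C11 and L27 grants amber-clearance (Rule 5). Holding amber-clearance and green-token grants T31 (Rule 3). [4 rule applications]
C33 needs fewer.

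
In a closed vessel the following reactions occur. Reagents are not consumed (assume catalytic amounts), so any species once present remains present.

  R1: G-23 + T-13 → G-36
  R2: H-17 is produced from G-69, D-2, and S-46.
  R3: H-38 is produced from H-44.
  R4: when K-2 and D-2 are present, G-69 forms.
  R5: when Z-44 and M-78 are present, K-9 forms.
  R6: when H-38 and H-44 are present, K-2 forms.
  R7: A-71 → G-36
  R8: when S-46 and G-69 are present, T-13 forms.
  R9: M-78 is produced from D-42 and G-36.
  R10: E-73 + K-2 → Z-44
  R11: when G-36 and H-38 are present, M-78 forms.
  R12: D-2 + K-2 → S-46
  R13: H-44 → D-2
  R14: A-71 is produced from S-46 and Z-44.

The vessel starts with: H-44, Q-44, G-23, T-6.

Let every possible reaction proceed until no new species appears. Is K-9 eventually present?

No

K-9 would need Z-44 and M-78 (R5), but Z-44 never forms.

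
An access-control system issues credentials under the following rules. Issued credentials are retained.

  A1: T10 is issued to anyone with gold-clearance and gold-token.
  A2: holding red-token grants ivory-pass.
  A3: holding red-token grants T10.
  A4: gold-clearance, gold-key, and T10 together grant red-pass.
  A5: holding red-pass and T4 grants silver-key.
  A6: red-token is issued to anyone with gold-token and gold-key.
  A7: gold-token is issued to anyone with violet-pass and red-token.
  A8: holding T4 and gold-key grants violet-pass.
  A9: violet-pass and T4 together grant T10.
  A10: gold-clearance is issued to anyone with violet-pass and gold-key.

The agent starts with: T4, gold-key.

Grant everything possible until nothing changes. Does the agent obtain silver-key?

Holding T4 and gold-key grants violet-pass (A8).
Holding violet-pass and gold-key grants gold-clearance (A10).
Holding violet-pass and T4 grants T10 (A9).
Holding gold-clearance, gold-key, and T10 grants red-pass (A4).
Holding red-pass and T4 grants silver-key (A5).

Yes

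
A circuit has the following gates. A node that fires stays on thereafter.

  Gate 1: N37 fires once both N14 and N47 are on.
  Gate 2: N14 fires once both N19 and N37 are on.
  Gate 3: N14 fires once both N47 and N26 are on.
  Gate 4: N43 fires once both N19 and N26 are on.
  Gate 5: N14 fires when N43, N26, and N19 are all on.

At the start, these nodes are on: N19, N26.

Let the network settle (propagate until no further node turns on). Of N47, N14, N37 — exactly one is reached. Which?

N19 and N26 are on, so N43 fires (Gate 4).
Gate 5: N43, N26, and N19 on → N14 on.
N37 would need N14 and N47 (Gate 1), but N47 never turns on. No rule produces N47, and it is not given.

N14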